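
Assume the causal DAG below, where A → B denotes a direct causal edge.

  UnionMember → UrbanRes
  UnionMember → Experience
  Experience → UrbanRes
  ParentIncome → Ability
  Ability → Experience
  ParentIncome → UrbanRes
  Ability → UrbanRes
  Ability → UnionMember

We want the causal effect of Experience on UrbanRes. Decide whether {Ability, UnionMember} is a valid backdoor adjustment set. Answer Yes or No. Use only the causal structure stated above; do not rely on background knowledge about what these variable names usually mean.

Backdoor paths from Experience to UrbanRes (paths whose first edge points into Experience):
  P1: Experience <- Ability <- ParentIncome -> UrbanRes
  P2: Experience <- Ability -> UnionMember -> UrbanRes
  P3: Experience <- Ability -> UrbanRes
  P4: Experience <- UnionMember <- Ability <- ParentIncome -> UrbanRes
  P5: Experience <- UnionMember <- Ability -> UrbanRes
  P6: Experience <- UnionMember -> UrbanRes
Condition 1 (no descendant of Experience in the set): holds — descendants of Experience are {UrbanRes}; none are in {Ability, UnionMember}.
Condition 2 (every backdoor path blocked by {Ability, UnionMember}):
  P1: blocked at chain node Ability ∈ conditioning set.
  P2: blocked at fork node Ability ∈ conditioning set.
  P3: blocked at fork node Ability ∈ conditioning set.
  P4: blocked at chain node UnionMember ∈ conditioning set.
  P5: blocked at chain node UnionMember ∈ conditioning set.
  P6: blocked at fork node UnionMember ∈ conditioning set.
{Ability, UnionMember} satisfies the backdoor criterion.

Yes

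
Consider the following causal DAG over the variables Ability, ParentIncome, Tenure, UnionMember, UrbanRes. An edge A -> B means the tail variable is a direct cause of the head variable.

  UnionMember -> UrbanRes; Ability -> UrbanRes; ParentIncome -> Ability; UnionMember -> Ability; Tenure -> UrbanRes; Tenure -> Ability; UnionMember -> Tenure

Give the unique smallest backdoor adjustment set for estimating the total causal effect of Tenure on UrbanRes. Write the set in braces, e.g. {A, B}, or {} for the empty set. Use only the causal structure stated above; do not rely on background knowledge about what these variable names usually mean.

{UnionMember}

Variables eligible for adjustment (non-descendants of Tenure, excluding Tenure and UrbanRes): {ParentIncome, UnionMember}.
Backdoor paths from Tenure to UrbanRes:
  P1: Tenure <- UnionMember -> Ability -> UrbanRes
  P2: Tenure <- UnionMember -> UrbanRes
The empty set is not sufficient: P1 (Tenure <- UnionMember -> Ability -> UrbanRes) has no collider blocking it and no conditioned non-collider, so it is open.
Try {UnionMember}:
  P1: blocked at fork node UnionMember ∈ conditioning set.
  P2: blocked at fork node UnionMember ∈ conditioning set.
{UnionMember} contains no descendant of Tenure and blocks every backdoor path.
No other singleton works — e.g. {ParentIncome} leaves P1 open — so {UnionMember} is the unique smallest valid adjustment set.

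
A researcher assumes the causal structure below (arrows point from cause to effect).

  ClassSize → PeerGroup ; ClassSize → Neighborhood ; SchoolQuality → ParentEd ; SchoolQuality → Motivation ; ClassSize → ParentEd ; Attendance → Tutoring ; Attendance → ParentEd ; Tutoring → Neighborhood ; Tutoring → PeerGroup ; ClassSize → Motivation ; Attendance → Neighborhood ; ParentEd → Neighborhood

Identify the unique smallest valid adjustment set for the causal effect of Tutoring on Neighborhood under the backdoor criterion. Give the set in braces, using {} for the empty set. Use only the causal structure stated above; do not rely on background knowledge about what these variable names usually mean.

Variables eligible for adjustment (non-descendants of Tutoring, excluding Tutoring and Neighborhood): {Attendance, ClassSize, Motivation, ParentEd, SchoolQuality}.
Backdoor paths from Tutoring to Neighborhood:
  P1: Tutoring <- Attendance -> ParentEd <- ClassSize -> Neighborhood
  P2: Tutoring <- Attendance -> ParentEd <- SchoolQuality -> Motivation <- ClassSize -> Neighborhood
  P3: Tutoring <- Attendance -> ParentEd -> Neighborhood
  P4: Tutoring <- Attendance -> Neighborhood
The empty set is not sufficient: P3 (Tutoring <- Attendance -> ParentEd -> Neighborhood) has no collider blocking it and no conditioned non-collider, so it is open.
Try {Attendance}:
  P1: blocked at fork node Attendance ∈ conditioning set.
  P2: blocked at fork node Attendance ∈ conditioning set.
  P3: blocked at fork node Attendance ∈ conditioning set.
  P4: blocked at fork node Attendance ∈ conditioning set.
{Attendance} contains no descendant of Tutoring and blocks every backdoor path.
No other singleton works — e.g. {ClassSize} leaves P3 open — so {Attendance} is the unique smallest valid adjustment set.

{Attendance}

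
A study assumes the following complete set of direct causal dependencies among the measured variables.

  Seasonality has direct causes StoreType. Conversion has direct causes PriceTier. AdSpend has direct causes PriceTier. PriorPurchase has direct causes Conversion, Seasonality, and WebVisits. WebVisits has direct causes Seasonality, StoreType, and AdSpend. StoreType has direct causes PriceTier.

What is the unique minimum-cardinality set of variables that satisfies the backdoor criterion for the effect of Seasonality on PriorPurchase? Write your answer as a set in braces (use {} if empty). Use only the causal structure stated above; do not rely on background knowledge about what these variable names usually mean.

Variables eligible for adjustment (non-descendants of Seasonality, excluding Seasonality and PriorPurchase): {AdSpend, Conversion, PriceTier, StoreType}.
Backdoor paths from Seasonality to PriorPurchase:
  P1: Seasonality <- StoreType <- PriceTier -> AdSpend -> WebVisits -> PriorPurchase
  P2: Seasonality <- StoreType <- PriceTier -> Conversion -> PriorPurchase
  P3: Seasonality <- StoreType -> WebVisits <- AdSpend <- PriceTier -> Conversion -> PriorPurchase
  P4: Seasonality <- StoreType -> WebVisits -> PriorPurchase
The empty set is not sufficient: P1 (Seasonality <- StoreType <- PriceTier -> AdSpend -> WebVisits -> PriorPurchase) has no collider blocking it and no conditioned non-collider, so it is open.
Try {StoreType}:
  P1: blocked at chain node StoreType ∈ conditioning set.
  P2: blocked at chain node StoreType ∈ conditioning set.
  P3: blocked at fork node StoreType ∈ conditioning set.
  P4: blocked at fork node StoreType ∈ conditioning set.
{StoreType} contains no descendant of Seasonality and blocks every backdoor path.
No other singleton works — e.g. {PriceTier} leaves P4 open — so {StoreType} is the unique smallest valid adjustment set.

{StoreType}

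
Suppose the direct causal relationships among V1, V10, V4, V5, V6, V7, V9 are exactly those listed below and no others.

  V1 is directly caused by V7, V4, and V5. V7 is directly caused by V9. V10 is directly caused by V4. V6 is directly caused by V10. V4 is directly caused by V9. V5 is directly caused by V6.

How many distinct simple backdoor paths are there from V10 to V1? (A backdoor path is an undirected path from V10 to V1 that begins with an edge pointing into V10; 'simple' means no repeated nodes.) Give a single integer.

A backdoor path from V10 to V1 is any simple undirected path whose first edge points into V10 (i.e. leaves V10 via a parent).
Parents of V10: {V4}.
Enumerating:
  P1: V10 <- V4 <- V9 -> V7 -> V1
  P2: V10 <- V4 -> V1
That exhausts the simple backdoor paths. Count: 2.

2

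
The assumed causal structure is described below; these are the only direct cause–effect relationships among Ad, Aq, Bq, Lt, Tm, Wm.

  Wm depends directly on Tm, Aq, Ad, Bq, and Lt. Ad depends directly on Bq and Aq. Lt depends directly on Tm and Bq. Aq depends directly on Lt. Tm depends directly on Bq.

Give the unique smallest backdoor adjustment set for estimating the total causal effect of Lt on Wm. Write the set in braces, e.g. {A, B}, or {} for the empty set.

{Bq, Tm}

Variables eligible for adjustment (non-descendants of Lt, excluding Lt and Wm): {Bq, Tm}.
Backdoor paths from Lt to Wm:
  P1: Lt <- Bq -> Tm -> Wm
  P2: Lt <- Bq -> Ad <- Aq -> Wm
  P3: Lt <- Bq -> Ad -> Wm
  P4: Lt <- Bq -> Wm
  P5: Lt <- Tm <- Bq -> Ad <- Aq -> Wm
  P6: Lt <- Tm <- Bq -> Ad -> Wm
  P7: Lt <- Tm <- Bq -> Wm
  P8: Lt <- Tm -> Wm
The empty set is not sufficient: P1 (Lt <- Bq -> Tm -> Wm) has no collider blocking it and no conditioned non-collider, so it is open.
Try {Bq, Tm}:
  P1: blocked at fork node Bq ∈ conditioning set.
  P2: blocked at fork node Bq ∈ conditioning set.
  P3: blocked at fork node Bq ∈ conditioning set.
  P4: blocked at fork node Bq ∈ conditioning set.
  P5: blocked at chain node Tm ∈ conditioning set.
  P6: blocked at chain node Tm ∈ conditioning set.
  P7: blocked at chain node Tm ∈ conditioning set.
  P8: blocked at fork node Tm ∈ conditioning set.
{Bq, Tm} contains no descendant of Lt and blocks every backdoor path.
Every element of {Bq, Tm} is needed (dropping Bq leaves P3 open; dropping Tm leaves P8 open), so no proper subset is valid.
Among all size-2 subsets of the eligible variables, only {Bq, Tm} blocks every backdoor path, so it is the unique smallest valid adjustment set.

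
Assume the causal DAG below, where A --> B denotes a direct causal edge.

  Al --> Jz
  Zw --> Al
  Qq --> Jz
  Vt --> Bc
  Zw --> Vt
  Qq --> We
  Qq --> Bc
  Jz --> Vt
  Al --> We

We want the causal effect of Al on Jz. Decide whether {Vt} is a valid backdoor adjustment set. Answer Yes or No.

No

Backdoor paths from Al to Jz (paths whose first edge points into Al):
  P1: Al <- Zw -> Vt <- Jz
  P2: Al <- Zw -> Vt -> Bc <- Qq -> Jz
Condition 1 (no descendant of Al in the set): FAILS — Vt is a descendant of Al.
Condition 2 (every backdoor path blocked by {Vt}):
  P1: open — collider(s) Vt are conditioned on (or have a conditioned descendant) and no non-collider on the path is in the set.
  P2: blocked at chain node Vt ∈ conditioning set.
{Vt} does not satisfy the backdoor criterion.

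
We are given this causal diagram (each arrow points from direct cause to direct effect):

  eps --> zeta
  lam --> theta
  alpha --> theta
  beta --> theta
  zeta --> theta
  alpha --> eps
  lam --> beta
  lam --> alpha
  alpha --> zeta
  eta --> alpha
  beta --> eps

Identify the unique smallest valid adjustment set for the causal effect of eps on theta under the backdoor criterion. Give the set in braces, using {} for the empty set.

{alpha, beta}

Variables eligible for adjustment (non-descendants of eps, excluding eps and theta): {alpha, beta, eta, lam}.
Backdoor paths from eps to theta:
  P1: eps <- beta <- lam -> alpha -> zeta -> theta
  P2: eps <- beta <- lam -> alpha -> theta
  P3: eps <- beta <- lam -> theta
  P4: eps <- beta -> theta
  P5: eps <- alpha <- lam -> beta -> theta
  P6: eps <- alpha <- lam -> theta
  P7: eps <- alpha -> zeta -> theta
  P8: eps <- alpha -> theta
The empty set is not sufficient: P1 (eps <- beta <- lam -> alpha -> zeta -> theta) has no collider blocking it and no conditioned non-collider, so it is open.
Try {alpha, beta}:
  P1: blocked at chain node beta ∈ conditioning set.
  P2: blocked at chain node beta ∈ conditioning set.
  P3: blocked at chain node beta ∈ conditioning set.
  P4: blocked at fork node beta ∈ conditioning set.
  P5: blocked at chain node alpha ∈ conditioning set.
  P6: blocked at chain node alpha ∈ conditioning set.
  P7: blocked at fork node alpha ∈ conditioning set.
  P8: blocked at fork node alpha ∈ conditioning set.
{alpha, beta} contains no descendant of eps and blocks every backdoor path.
Every element of {alpha, beta} is needed (dropping alpha leaves P6 open; dropping beta leaves P3 open), so no proper subset is valid.
Among all size-2 subsets of the eligible variables, only {alpha, beta} blocks every backdoor path, so it is the unique smallest valid adjustment set.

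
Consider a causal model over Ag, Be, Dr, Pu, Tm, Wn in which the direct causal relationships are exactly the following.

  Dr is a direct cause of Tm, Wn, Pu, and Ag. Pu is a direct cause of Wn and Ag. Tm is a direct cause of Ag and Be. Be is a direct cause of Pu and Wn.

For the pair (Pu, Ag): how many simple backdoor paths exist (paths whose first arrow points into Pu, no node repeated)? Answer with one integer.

A backdoor path from Pu to Ag is any simple undirected path whose first edge points into Pu (i.e. leaves Pu via a parent).
Parents of Pu: {Be, Dr}.
Enumerating:
  P1: Pu <- Dr -> Tm -> Ag
  P2: Pu <- Dr -> Wn <- Be <- Tm -> Ag
  P3: Pu <- Dr -> Ag
  P4: Pu <- Be <- Tm <- Dr -> Ag
  P5: Pu <- Be <- Tm -> Ag
  P6: Pu <- Be -> Wn <- Dr -> Tm -> Ag
  P7: Pu <- Be -> Wn <- Dr -> Ag
That exhausts the simple backdoor paths. Count: 7.

7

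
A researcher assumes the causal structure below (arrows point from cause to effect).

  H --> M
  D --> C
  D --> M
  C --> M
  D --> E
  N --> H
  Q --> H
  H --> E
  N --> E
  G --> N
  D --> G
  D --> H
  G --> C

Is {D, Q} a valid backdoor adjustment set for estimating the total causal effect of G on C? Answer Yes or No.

Yes

Backdoor paths from G to C (paths whose first edge points into G):
  P1: G <- D -> C
  P2: G <- D -> H -> M <- C
  P3: G <- D -> M <- C
  P4: G <- D -> E <- N -> H -> M <- C
  P5: G <- D -> E <- H -> M <- C
Condition 1 (no descendant of G in the set): holds — descendants of G are {C, E, H, M, N}; none are in {D, Q}.
Condition 2 (every backdoor path blocked by {D, Q}):
  P1: blocked at fork node D ∈ conditioning set.
  P2: blocked at fork node D ∈ conditioning set.
  P3: blocked at fork node D ∈ conditioning set.
  P4: blocked at fork node D ∈ conditioning set.
  P5: blocked at fork node D ∈ conditioning set.
{D, Q} satisfies the backdoor criterion.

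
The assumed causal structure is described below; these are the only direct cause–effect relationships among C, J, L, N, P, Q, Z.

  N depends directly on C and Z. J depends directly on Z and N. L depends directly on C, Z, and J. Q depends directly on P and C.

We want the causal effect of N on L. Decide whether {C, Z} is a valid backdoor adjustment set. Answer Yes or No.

Yes

Backdoor paths from N to L (paths whose first edge points into N):
  P1: N <- C -> L
  P2: N <- Z -> J -> L
  P3: N <- Z -> L
Condition 1 (no descendant of N in the set): holds — descendants of N are {J, L}; none are in {C, Z}.
Condition 2 (every backdoor path blocked by {C, Z}):
  P1: blocked at fork node C ∈ conditioning set.
  P2: blocked at fork node Z ∈ conditioning set.
  P3: blocked at fork node Z ∈ conditioning set.
{C, Z} satisfies the backdoor criterion.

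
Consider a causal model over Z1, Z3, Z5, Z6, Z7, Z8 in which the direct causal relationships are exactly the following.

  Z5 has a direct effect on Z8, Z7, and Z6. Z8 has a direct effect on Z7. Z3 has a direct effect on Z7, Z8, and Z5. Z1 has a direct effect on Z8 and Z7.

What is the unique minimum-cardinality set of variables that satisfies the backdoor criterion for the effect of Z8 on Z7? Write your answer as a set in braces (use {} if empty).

{Z1, Z3, Z5}

Variables eligible for adjustment (non-descendants of Z8, excluding Z8 and Z7): {Z1, Z3, Z5, Z6}.
Backdoor paths from Z8 to Z7:
  P1: Z8 <- Z1 -> Z7
  P2: Z8 <- Z3 -> Z5 -> Z7
  P3: Z8 <- Z3 -> Z7
  P4: Z8 <- Z5 <- Z3 -> Z7
  P5: Z8 <- Z5 -> Z7
The empty set is not sufficient: P1 (Z8 <- Z1 -> Z7) has no collider blocking it and no conditioned non-collider, so it is open.
Try {Z1, Z3, Z5}:
  P1: blocked at fork node Z1 ∈ conditioning set.
  P2: blocked at fork node Z3 ∈ conditioning set.
  P3: blocked at fork node Z3 ∈ conditioning set.
  P4: blocked at chain node Z5 ∈ conditioning set.
  P5: blocked at fork node Z5 ∈ conditioning set.
{Z1, Z3, Z5} contains no descendant of Z8 and blocks every backdoor path.
Every element of {Z1, Z3, Z5} is needed (dropping Z1 leaves P1 open; dropping Z3 leaves P3 open; dropping Z5 leaves P5 open), so no proper subset is valid.
Among all size-3 subsets of the eligible variables, only {Z1, Z3, Z5} blocks every backdoor path, so it is the unique smallest valid adjustment set.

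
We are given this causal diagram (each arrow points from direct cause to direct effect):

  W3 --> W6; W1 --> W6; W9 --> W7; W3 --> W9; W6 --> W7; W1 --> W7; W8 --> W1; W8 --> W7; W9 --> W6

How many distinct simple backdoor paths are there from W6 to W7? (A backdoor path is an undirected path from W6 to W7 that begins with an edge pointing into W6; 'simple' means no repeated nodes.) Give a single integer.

4

A backdoor path from W6 to W7 is any simple undirected path whose first edge points into W6 (i.e. leaves W6 via a parent).
Parents of W6: {W1, W3, W9}.
Enumerating:
  P1: W6 <- W3 -> W9 -> W7
  P2: W6 <- W1 <- W8 -> W7
  P3: W6 <- W1 -> W7
  P4: W6 <- W9 -> W7
That exhausts the simple backdoor paths. Count: 4.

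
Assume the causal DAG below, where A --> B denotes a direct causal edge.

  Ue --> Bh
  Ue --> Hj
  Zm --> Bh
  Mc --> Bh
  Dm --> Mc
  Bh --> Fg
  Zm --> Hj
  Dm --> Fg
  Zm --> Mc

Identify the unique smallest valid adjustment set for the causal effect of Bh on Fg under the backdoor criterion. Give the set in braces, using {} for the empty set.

{Dm}

Variables eligible for adjustment (non-descendants of Bh, excluding Bh and Fg): {Dm, Hj, Mc, Ue, Zm}.
Backdoor paths from Bh to Fg:
  P1: Bh <- Zm -> Mc <- Dm -> Fg
  P2: Bh <- Ue -> Hj <- Zm -> Mc <- Dm -> Fg
  P3: Bh <- Mc <- Dm -> Fg
The empty set is not sufficient: P3 (Bh <- Mc <- Dm -> Fg) has no collider blocking it and no conditioned non-collider, so it is open.
Try {Dm}:
  P1: blocked at collider Mc (neither it nor any descendant is in the conditioning set).
  P2: blocked at collider Hj (neither it nor any descendant is in the conditioning set).
  P3: blocked at fork node Dm ∈ conditioning set.
{Dm} contains no descendant of Bh and blocks every backdoor path.
No other singleton works — e.g. {Zm} leaves P3 open — so {Dm} is the unique smallest valid adjustment set.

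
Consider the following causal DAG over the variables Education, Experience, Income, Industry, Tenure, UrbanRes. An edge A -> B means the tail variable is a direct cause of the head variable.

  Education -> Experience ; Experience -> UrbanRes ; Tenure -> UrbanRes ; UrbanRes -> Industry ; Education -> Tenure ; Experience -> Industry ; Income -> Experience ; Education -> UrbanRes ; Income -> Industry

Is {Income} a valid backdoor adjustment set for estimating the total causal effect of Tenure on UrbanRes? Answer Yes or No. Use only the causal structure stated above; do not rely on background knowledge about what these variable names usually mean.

No

Backdoor paths from Tenure to UrbanRes (paths whose first edge points into Tenure):
  P1: Tenure <- Education -> Experience <- Income -> Industry <- UrbanRes
  P2: Tenure <- Education -> Experience -> UrbanRes
  P3: Tenure <- Education -> Experience -> Industry <- UrbanRes
  P4: Tenure <- Education -> UrbanRes
Condition 1 (no descendant of Tenure in the set): holds — descendants of Tenure are {Industry, UrbanRes}; none are in {Income}.
Condition 2 (every backdoor path blocked by {Income}):
  P1: blocked at collider Experience (neither it nor any descendant is in the conditioning set).
  P2: open — no interior node is in the conditioning set.
  P3: blocked at collider Industry (neither it nor any descendant is in the conditioning set).
  P4: open — no interior node is in the conditioning set.
{Income} does not satisfy the backdoor criterion.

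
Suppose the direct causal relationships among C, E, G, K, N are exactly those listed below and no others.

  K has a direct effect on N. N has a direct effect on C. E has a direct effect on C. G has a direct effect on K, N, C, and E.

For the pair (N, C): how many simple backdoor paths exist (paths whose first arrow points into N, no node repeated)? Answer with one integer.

4

A backdoor path from N to C is any simple undirected path whose first edge points into N (i.e. leaves N via a parent).
Parents of N: {G, K}.
Enumerating:
  P1: N <- G -> E -> C
  P2: N <- G -> C
  P3: N <- K <- G -> E -> C
  P4: N <- K <- G -> C
That exhausts the simple backdoor paths. Count: 4.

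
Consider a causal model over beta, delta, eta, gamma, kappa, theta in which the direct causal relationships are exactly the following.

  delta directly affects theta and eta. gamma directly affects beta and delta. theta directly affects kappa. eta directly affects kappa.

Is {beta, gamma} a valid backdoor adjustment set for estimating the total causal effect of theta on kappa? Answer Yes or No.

No

Backdoor paths from theta to kappa (paths whose first edge points into theta):
  P1: theta <- delta -> eta -> kappa
Condition 1 (no descendant of theta in the set): holds — descendants of theta are {kappa}; none are in {beta, gamma}.
Condition 2 (every backdoor path blocked by {beta, gamma}):
  P1: open — no interior node is in the conditioning set.
{beta, gamma} does not satisfy the backdoor criterion.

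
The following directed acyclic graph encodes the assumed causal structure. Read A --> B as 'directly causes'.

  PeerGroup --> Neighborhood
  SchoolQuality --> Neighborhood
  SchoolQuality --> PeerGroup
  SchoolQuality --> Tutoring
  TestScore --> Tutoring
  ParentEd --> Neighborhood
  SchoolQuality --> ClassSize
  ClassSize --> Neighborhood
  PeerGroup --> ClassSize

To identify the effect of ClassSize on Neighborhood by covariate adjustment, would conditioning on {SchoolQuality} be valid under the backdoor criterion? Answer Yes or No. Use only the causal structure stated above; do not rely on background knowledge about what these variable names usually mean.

No

Backdoor paths from ClassSize to Neighborhood (paths whose first edge points into ClassSize):
  P1: ClassSize <- SchoolQuality -> PeerGroup -> Neighborhood
  P2: ClassSize <- SchoolQuality -> Neighborhood
  P3: ClassSize <- PeerGroup <- SchoolQuality -> Neighborhood
  P4: ClassSize <- PeerGroup -> Neighborhood
Condition 1 (no descendant of ClassSize in the set): holds — descendants of ClassSize are {Neighborhood}; none are in {SchoolQuality}.
Condition 2 (every backdoor path blocked by {SchoolQuality}):
  P1: blocked at fork node SchoolQuality ∈ conditioning set.
  P2: blocked at fork node SchoolQuality ∈ conditioning set.
  P3: blocked at fork node SchoolQuality ∈ conditioning set.
  P4: open — no interior node is in the conditioning set.
{SchoolQuality} does not satisfy the backdoor criterion.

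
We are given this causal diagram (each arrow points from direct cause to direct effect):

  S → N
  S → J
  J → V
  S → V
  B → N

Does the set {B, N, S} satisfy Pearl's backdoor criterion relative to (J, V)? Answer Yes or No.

Yes

Backdoor paths from J to V (paths whose first edge points into J):
  P1: J <- S -> V
Condition 1 (no descendant of J in the set): holds — descendants of J are {V}; none are in {B, N, S}.
Condition 2 (every backdoor path blocked by {B, N, S}):
  P1: blocked at fork node S ∈ conditioning set.
{B, N, S} satisfies the backdoor criterion.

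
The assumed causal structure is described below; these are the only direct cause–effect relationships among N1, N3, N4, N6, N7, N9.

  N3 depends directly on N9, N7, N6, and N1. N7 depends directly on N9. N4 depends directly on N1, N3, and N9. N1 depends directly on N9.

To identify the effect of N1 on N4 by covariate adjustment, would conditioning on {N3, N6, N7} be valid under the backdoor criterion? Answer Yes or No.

Backdoor paths from N1 to N4 (paths whose first edge points into N1):
  P1: N1 <- N9 -> N7 -> N3 -> N4
  P2: N1 <- N9 -> N3 -> N4
  P3: N1 <- N9 -> N4
Condition 1 (no descendant of N1 in the set): FAILS — N3 is a descendant of N1.
Condition 2 (every backdoor path blocked by {N3, N6, N7}):
  P1: blocked at chain node N7 ∈ conditioning set.
  P2: blocked at chain node N3 ∈ conditioning set.
  P3: open — no interior node is in the conditioning set.
{N3, N6, N7} does not satisfy the backdoor criterion.

No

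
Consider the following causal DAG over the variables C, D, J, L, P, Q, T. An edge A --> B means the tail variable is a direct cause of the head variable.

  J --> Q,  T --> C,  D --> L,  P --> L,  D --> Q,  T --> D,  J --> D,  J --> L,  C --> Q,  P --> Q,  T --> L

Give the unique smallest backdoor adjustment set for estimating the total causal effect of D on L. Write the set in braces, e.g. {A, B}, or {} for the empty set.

Variables eligible for adjustment (non-descendants of D, excluding D and L): {C, J, P, T}.
Backdoor paths from D to L:
  P1: D <- T -> C -> Q <- J -> L
  P2: D <- T -> C -> Q <- P -> L
  P3: D <- T -> L
  P4: D <- J -> L
  P5: D <- J -> Q <- C <- T -> L
  P6: D <- J -> Q <- P -> L
The empty set is not sufficient: P3 (D <- T -> L) has no collider blocking it and no conditioned non-collider, so it is open.
Try {J, T}:
  P1: blocked at fork node T ∈ conditioning set.
  P2: blocked at fork node T ∈ conditioning set.
  P3: blocked at fork node T ∈ conditioning set.
  P4: blocked at fork node J ∈ conditioning set.
  P5: blocked at fork node J ∈ conditioning set.
  P6: blocked at fork node J ∈ conditioning set.
{J, T} contains no descendant of D and blocks every backdoor path.
Every element of {J, T} is needed (dropping J leaves P4 open; dropping T leaves P3 open), so no proper subset is valid.
Among all size-2 subsets of the eligible variables, only {J, T} blocks every backdoor path, so it is the unique smallest valid adjustment set.

{J, T}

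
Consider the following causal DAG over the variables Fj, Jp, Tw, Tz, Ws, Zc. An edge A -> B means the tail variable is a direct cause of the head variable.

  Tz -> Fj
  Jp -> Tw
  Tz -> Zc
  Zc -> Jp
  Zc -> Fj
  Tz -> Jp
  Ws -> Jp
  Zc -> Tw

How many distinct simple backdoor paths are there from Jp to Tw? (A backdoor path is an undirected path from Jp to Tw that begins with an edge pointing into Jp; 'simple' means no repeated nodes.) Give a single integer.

A backdoor path from Jp to Tw is any simple undirected path whose first edge points into Jp (i.e. leaves Jp via a parent).
Parents of Jp: {Tz, Ws, Zc}.
Enumerating:
  P1: Jp <- Tz -> Zc -> Tw
  P2: Jp <- Tz -> Fj <- Zc -> Tw
  P3: Jp <- Zc -> Tw
That exhausts the simple backdoor paths. Count: 3.

3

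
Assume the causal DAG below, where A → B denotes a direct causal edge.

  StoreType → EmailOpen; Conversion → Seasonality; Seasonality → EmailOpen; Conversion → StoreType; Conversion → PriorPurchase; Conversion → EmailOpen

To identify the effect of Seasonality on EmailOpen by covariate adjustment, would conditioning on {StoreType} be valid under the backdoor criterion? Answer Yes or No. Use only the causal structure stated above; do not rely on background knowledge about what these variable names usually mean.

No

Backdoor paths from Seasonality to EmailOpen (paths whose first edge points into Seasonality):
  P1: Seasonality <- Conversion -> StoreType -> EmailOpen
  P2: Seasonality <- Conversion -> EmailOpen
Condition 1 (no descendant of Seasonality in the set): holds — descendants of Seasonality are {EmailOpen}; none are in {StoreType}.
Condition 2 (every backdoor path blocked by {StoreType}):
  P1: blocked at chain node StoreType ∈ conditioning set.
  P2: open — no interior node is in the conditioning set.
{StoreType} does not satisfy the backdoor criterion.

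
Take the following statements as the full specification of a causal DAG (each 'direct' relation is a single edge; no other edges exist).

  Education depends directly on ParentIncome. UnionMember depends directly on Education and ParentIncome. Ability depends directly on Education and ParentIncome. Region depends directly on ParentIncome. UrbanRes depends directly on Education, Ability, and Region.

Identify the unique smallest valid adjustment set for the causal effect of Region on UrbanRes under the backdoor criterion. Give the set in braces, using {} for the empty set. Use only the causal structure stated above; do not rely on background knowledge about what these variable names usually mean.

{ParentIncome}

Variables eligible for adjustment (non-descendants of Region, excluding Region and UrbanRes): {Ability, Education, ParentIncome, UnionMember}.
Backdoor paths from Region to UrbanRes:
  P1: Region <- ParentIncome -> Education -> Ability -> UrbanRes
  P2: Region <- ParentIncome -> Education -> UrbanRes
  P3: Region <- ParentIncome -> UnionMember <- Education -> Ability -> UrbanRes
  P4: Region <- ParentIncome -> UnionMember <- Education -> UrbanRes
  P5: Region <- ParentIncome -> Ability <- Education -> UrbanRes
  P6: Region <- ParentIncome -> Ability -> UrbanRes
The empty set is not sufficient: P1 (Region <- ParentIncome -> Education -> Ability -> UrbanRes) has no collider blocking it and no conditioned non-collider, so it is open.
Try {ParentIncome}:
  P1: blocked at fork node ParentIncome ∈ conditioning set.
  P2: blocked at fork node ParentIncome ∈ conditioning set.
  P3: blocked at fork node ParentIncome ∈ conditioning set.
  P4: blocked at fork node ParentIncome ∈ conditioning set.
  P5: blocked at fork node ParentIncome ∈ conditioning set.
  P6: blocked at fork node ParentIncome ∈ conditioning set.
{ParentIncome} contains no descendant of Region and blocks every backdoor path.
No other singleton works — e.g. {Education} leaves P6 open — so {ParentIncome} is the unique smallest valid adjustment set.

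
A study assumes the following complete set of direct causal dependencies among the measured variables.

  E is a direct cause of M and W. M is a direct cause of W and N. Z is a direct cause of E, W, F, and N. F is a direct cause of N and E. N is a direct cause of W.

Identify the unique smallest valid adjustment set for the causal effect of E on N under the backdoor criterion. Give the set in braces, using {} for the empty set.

Variables eligible for adjustment (non-descendants of E, excluding E and N): {F, Z}.
Backdoor paths from E to N:
  P1: E <- Z -> F -> N
  P2: E <- Z -> N
  P3: E <- Z -> W <- M -> N
  P4: E <- Z -> W <- N
  P5: E <- F <- Z -> N
  P6: E <- F <- Z -> W <- M -> N
  P7: E <- F <- Z -> W <- N
  P8: E <- F -> N
The empty set is not sufficient: P1 (E <- Z -> F -> N) has no collider blocking it and no conditioned non-collider, so it is open.
Try {F, Z}:
  P1: blocked at fork node Z ∈ conditioning set.
  P2: blocked at fork node Z ∈ conditioning set.
  P3: blocked at fork node Z ∈ conditioning set.
  P4: blocked at fork node Z ∈ conditioning set.
  P5: blocked at chain node F ∈ conditioning set.
  P6: blocked at chain node F ∈ conditioning set.
  P7: blocked at chain node F ∈ conditioning set.
  P8: blocked at fork node F ∈ conditioning set.
{F, Z} contains no descendant of E and blocks every backdoor path.
Every element of {F, Z} is needed (dropping F leaves P8 open; dropping Z leaves P2 open), so no proper subset is valid.
Among all size-2 subsets of the eligible variables, only {F, Z} blocks every backdoor path, so it is the unique smallest valid adjustment set.

{F, Z}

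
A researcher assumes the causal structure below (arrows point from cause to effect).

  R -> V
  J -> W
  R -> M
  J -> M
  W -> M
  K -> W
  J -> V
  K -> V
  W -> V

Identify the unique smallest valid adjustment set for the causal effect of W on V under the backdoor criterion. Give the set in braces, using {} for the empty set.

{J, K}

Variables eligible for adjustment (non-descendants of W, excluding W and V): {J, K, R}.
Backdoor paths from W to V:
  P1: W <- K -> V
  P2: W <- J -> M <- R -> V
  P3: W <- J -> V
The empty set is not sufficient: P1 (W <- K -> V) has no collider blocking it and no conditioned non-collider, so it is open.
Try {J, K}:
  P1: blocked at fork node K ∈ conditioning set.
  P2: blocked at fork node J ∈ conditioning set.
  P3: blocked at fork node J ∈ conditioning set.
{J, K} contains no descendant of W and blocks every backdoor path.
Every element of {J, K} is needed (dropping J leaves P3 open; dropping K leaves P1 open), so no proper subset is valid.
Among all size-2 subsets of the eligible variables, only {J, K} blocks every backdoor path, so it is the unique smallest valid adjustment set.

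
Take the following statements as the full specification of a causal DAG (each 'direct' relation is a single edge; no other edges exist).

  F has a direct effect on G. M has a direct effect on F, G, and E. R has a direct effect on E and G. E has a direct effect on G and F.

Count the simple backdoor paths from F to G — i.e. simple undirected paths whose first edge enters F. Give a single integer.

A backdoor path from F to G is any simple undirected path whose first edge points into F (i.e. leaves F via a parent).
Parents of F: {E, M}.
Enumerating:
  P1: F <- M -> E <- R -> G
  P2: F <- M -> E -> G
  P3: F <- M -> G
  P4: F <- E <- R -> G
  P5: F <- E <- M -> G
  P6: F <- E -> G
That exhausts the simple backdoor paths. Count: 6.

6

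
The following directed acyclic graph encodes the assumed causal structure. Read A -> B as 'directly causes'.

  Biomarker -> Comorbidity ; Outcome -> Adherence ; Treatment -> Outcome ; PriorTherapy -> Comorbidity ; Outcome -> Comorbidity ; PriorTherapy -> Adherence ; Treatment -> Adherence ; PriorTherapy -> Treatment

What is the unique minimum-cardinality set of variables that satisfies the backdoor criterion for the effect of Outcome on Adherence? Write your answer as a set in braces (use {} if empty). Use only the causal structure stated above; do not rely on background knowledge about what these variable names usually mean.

{Treatment}

Variables eligible for adjustment (non-descendants of Outcome, excluding Outcome and Adherence): {Biomarker, PriorTherapy, Treatment}.
Backdoor paths from Outcome to Adherence:
  P1: Outcome <- Treatment <- PriorTherapy -> Adherence
  P2: Outcome <- Treatment -> Adherence
The empty set is not sufficient: P1 (Outcome <- Treatment <- PriorTherapy -> Adherence) has no collider blocking it and no conditioned non-collider, so it is open.
Try {Treatment}:
  P1: blocked at chain node Treatment ∈ conditioning set.
  P2: blocked at fork node Treatment ∈ conditioning set.
{Treatment} contains no descendant of Outcome and blocks every backdoor path.
No other singleton works — e.g. {Biomarker} leaves P1 open — so {Treatment} is the unique smallest valid adjustment set.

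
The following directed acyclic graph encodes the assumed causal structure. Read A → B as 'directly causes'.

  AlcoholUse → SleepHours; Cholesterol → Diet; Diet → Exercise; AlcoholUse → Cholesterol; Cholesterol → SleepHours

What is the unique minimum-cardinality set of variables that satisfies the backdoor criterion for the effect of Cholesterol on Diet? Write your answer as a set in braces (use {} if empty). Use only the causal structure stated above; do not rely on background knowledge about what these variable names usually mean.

{}

Variables eligible for adjustment (non-descendants of Cholesterol, excluding Cholesterol and Diet): {AlcoholUse}.
Backdoor paths from Cholesterol to Diet:
  (none)
With no backdoor paths the empty set already satisfies the criterion, and it is trivially minimal.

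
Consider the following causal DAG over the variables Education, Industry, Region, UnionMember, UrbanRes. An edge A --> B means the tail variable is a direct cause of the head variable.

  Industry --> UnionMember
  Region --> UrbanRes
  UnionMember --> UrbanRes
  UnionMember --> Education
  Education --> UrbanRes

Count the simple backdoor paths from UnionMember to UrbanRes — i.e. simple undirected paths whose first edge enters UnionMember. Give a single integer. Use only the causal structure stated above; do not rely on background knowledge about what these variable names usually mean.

A backdoor path from UnionMember to UrbanRes is any simple undirected path whose first edge points into UnionMember (i.e. leaves UnionMember via a parent).
Parents of UnionMember: {Industry}.
No simple path from any parent of UnionMember reaches UrbanRes without revisiting UnionMember, so there are no backdoor paths.

0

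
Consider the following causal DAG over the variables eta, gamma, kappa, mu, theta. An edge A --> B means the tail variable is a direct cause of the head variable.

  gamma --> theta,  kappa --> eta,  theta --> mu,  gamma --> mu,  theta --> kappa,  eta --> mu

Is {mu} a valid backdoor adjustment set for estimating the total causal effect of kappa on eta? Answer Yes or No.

Backdoor paths from kappa to eta (paths whose first edge points into kappa):
  P1: kappa <- theta <- gamma -> mu <- eta
  P2: kappa <- theta -> mu <- eta
Condition 1 (no descendant of kappa in the set): FAILS — mu is a descendant of kappa.
Condition 2 (every backdoor path blocked by {mu}):
  P1: open — collider(s) mu are conditioned on (or have a conditioned descendant) and no non-collider on the path is in the set.
  P2: open — collider(s) mu are conditioned on (or have a conditioned descendant) and no non-collider on the path is in the set.
{mu} does not satisfy the backdoor criterion.

No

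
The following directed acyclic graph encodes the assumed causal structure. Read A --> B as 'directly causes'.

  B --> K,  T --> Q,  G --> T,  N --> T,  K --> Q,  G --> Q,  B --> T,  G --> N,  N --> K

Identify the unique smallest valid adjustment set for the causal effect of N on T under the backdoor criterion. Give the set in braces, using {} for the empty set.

{G}

Variables eligible for adjustment (non-descendants of N, excluding N and T): {B, G}.
Backdoor paths from N to T:
  P1: N <- G -> T
  P2: N <- G -> Q <- T
  P3: N <- G -> Q <- K <- B -> T
The empty set is not sufficient: P1 (N <- G -> T) has no collider blocking it and no conditioned non-collider, so it is open.
Try {G}:
  P1: blocked at fork node G ∈ conditioning set.
  P2: blocked at fork node G ∈ conditioning set.
  P3: blocked at fork node G ∈ conditioning set.
{G} contains no descendant of N and blocks every backdoor path.
No other singleton works — e.g. {B} leaves P1 open — so {G} is the unique smallest valid adjustment set.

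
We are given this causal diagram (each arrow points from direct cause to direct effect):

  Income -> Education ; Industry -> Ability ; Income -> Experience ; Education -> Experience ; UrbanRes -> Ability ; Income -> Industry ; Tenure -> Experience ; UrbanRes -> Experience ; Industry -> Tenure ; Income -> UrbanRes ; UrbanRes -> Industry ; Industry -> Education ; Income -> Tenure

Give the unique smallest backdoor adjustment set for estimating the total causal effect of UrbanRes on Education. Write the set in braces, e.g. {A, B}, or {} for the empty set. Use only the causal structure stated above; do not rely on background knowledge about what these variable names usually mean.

{Income}

Variables eligible for adjustment (non-descendants of UrbanRes, excluding UrbanRes and Education): {Income}.
Backdoor paths from UrbanRes to Education:
  P1: UrbanRes <- Income -> Industry -> Education
  P2: UrbanRes <- Income -> Industry -> Tenure -> Experience <- Education
  P3: UrbanRes <- Income -> Education
  P4: UrbanRes <- Income -> Tenure <- Industry -> Education
  P5: UrbanRes <- Income -> Tenure -> Experience <- Education
  P6: UrbanRes <- Income -> Experience <- Education
  P7: UrbanRes <- Income -> Experience <- Tenure <- Industry -> Education
The empty set is not sufficient: P1 (UrbanRes <- Income -> Industry -> Education) has no collider blocking it and no conditioned non-collider, so it is open.
Try {Income}:
  P1: blocked at fork node Income ∈ conditioning set.
  P2: blocked at fork node Income ∈ conditioning set.
  P3: blocked at fork node Income ∈ conditioning set.
  P4: blocked at fork node Income ∈ conditioning set.
  P5: blocked at fork node Income ∈ conditioning set.
  P6: blocked at fork node Income ∈ conditioning set.
  P7: blocked at fork node Income ∈ conditioning set.
{Income} contains no descendant of UrbanRes and blocks every backdoor path.
{Income} is the unique smallest valid adjustment set.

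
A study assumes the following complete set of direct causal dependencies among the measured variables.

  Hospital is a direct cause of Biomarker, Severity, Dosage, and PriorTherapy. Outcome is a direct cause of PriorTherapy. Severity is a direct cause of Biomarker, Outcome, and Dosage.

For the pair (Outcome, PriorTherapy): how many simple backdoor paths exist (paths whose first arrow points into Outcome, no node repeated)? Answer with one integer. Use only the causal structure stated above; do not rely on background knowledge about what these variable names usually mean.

A backdoor path from Outcome to PriorTherapy is any simple undirected path whose first edge points into Outcome (i.e. leaves Outcome via a parent).
Parents of Outcome: {Severity}.
Enumerating:
  P1: Outcome <- Severity <- Hospital -> PriorTherapy
  P2: Outcome <- Severity -> Biomarker <- Hospital -> PriorTherapy
  P3: Outcome <- Severity -> Dosage <- Hospital -> PriorTherapy
That exhausts the simple backdoor paths. Count: 3.

3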